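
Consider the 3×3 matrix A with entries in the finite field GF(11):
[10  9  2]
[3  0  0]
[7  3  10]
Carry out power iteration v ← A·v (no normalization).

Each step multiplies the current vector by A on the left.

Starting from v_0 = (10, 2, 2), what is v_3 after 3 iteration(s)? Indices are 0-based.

v_3 = (8, 8, 1)

v_0 = (10, 2, 2).
v_1 = A·v_0 = (1, 8, 8).
v_2 = A·v_1 = (10, 3, 1).
v_3 = A·v_2 = (8, 8, 1).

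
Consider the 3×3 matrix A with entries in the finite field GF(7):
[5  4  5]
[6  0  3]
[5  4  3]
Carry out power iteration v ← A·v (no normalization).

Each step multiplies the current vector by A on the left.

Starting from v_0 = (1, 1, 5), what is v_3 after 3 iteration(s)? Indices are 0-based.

v_3 = (5, 2, 4)

v_0 = (1, 1, 5).
v_1 = A·v_0 = (6, 0, 3).
v_2 = A·v_1 = (3, 3, 4).
v_3 = A·v_2 = (5, 2, 4).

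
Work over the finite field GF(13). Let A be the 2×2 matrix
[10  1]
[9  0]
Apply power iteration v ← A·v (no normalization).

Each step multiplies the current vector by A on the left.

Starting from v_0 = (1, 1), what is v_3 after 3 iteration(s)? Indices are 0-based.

v_0 = (1, 1).
v_1 = A·v_0 = (11, 9).
v_2 = A·v_1 = (2, 8).
v_3 = A·v_2 = (2, 5).

v_3 = (2, 5)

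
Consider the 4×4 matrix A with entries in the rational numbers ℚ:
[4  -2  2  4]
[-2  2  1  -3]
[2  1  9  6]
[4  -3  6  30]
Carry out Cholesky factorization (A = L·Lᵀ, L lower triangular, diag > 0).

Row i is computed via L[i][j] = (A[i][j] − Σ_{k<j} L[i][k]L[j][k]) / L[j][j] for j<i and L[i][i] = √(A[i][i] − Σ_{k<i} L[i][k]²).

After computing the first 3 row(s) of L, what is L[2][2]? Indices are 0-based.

Step 1: L[0][0] = √(4) = 2.
  L[1][0] = (-2) / L[0][0] = -1.
Step 2: L[1][1] = √(1) = 1.
  L[2][0] = (2) / L[0][0] = 1.
  L[2][1] = (2) / L[1][1] = 2.
Step 3: L[2][2] = √(4) = 2.

L[2][2] = 2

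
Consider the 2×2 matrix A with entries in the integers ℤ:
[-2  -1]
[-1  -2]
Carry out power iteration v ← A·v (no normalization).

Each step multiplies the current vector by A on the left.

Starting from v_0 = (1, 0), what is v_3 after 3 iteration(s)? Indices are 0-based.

v_0 = (1, 0).
v_1 = A·v_0 = (-2, -1).
v_2 = A·v_1 = (5, 4).
v_3 = A·v_2 = (-14, -13).

v_3 = (-14, -13)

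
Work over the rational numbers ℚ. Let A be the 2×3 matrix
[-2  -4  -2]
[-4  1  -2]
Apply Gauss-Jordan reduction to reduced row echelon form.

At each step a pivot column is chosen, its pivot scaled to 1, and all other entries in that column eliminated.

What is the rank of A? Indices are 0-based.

pivot(0,0)=-2: scale R0 → (1, 2, 1)
  clear (1,0): R1 −= (-4)R0 → (0, 9, 2)
pivot(1,1)=9: scale R1 → (0, 1, 2/9)
  clear (0,1): R0 −= (2)R1 → (1, 0, 5/9)

rank = 2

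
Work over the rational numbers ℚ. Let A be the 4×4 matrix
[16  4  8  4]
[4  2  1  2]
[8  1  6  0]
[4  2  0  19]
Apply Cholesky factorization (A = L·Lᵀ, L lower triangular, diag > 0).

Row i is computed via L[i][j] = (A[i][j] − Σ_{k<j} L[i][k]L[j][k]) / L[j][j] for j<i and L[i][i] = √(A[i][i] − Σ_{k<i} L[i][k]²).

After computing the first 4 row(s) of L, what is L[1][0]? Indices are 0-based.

L[1][0] = 1

Step 1: L[0][0] = √(16) = 4.
  L[1][0] = (4) / L[0][0] = 1.
Step 2: L[1][1] = √(1) = 1.
  L[2][0] = (8) / L[0][0] = 2.
  L[2][1] = (-1) / L[1][1] = -1.
Step 3: L[2][2] = √(1) = 1.
  L[3][0] = (4) / L[0][0] = 1.
  L[3][1] = (1) / L[1][1] = 1.
  L[3][2] = (-1) / L[2][2] = -1.
Step 4: L[3][3] = √(16) = 4.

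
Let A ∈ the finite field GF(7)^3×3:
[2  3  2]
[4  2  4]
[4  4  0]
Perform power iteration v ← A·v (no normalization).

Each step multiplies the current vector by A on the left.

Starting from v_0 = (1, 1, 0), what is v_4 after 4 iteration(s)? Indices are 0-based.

v_4 = (2, 2, 4)

v_0 = (1, 1, 0).
v_1 = A·v_0 = (5, 6, 1).
v_2 = A·v_1 = (2, 1, 2).
v_3 = A·v_2 = (4, 4, 5).
v_4 = A·v_3 = (2, 2, 4).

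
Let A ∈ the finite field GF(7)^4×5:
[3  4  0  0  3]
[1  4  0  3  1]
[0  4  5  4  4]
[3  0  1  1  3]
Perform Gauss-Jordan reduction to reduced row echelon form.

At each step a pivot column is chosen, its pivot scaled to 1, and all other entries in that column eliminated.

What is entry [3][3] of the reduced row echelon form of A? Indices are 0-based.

[1] R0 /= 3  ⇒  (1, 6, 0, 0, 1)
     R1 -= 1·R0  ⇒  (0, 5, 0, 3, 0)
     R3 -= 3·R0  ⇒  (0, 3, 1, 1, 0)
[2] R1 /= 5  ⇒  (0, 1, 0, 2, 0)
     R0 -= 6·R1  ⇒  (1, 0, 0, 2, 1)
     R2 -= 4·R1  ⇒  (0, 0, 5, 3, 4)
     R3 -= 3·R1  ⇒  (0, 0, 1, 2, 0)
[3] R2 /= 5  ⇒  (0, 0, 1, 2, 5)
     R3 -= 1·R2  ⇒  (0, 0, 0, 0, 2)
column 3 empty below row 3
[4] R3 /= 2  ⇒  (0, 0, 0, 0, 1)
     R0 -= 1·R3  ⇒  (1, 0, 0, 2, 0)
     R2 -= 5·R3  ⇒  (0, 0, 1, 2, 0)

M[3][3] = 0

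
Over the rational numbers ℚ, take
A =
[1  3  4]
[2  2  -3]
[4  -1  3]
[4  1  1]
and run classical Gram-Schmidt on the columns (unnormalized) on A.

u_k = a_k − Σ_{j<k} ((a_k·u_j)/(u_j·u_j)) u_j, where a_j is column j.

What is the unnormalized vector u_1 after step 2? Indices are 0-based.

u_1 = (104/37, 60/37, -65/37, 9/37)

Step 1: u_0 = a_0 = (1, 2, 4, 4).
Step 2: u_1 = a_1 − (7/37)·u_0 = (104/37, 60/37, -65/37, 9/37).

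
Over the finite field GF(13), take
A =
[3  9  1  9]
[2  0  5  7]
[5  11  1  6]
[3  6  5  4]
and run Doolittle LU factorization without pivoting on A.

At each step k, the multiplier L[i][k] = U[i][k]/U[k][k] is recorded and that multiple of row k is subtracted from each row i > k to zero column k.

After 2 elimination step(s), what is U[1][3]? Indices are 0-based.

[col 0] pivot 3
  R1 -= 5*R0 → (0, 7, 0, 1)  (L[1][0] := 5)
  R2 -= 6*R0 → (0, 9, 8, 4)  (L[2][0] := 6)
  R3 -= 1*R0 → (0, 10, 4, 8)  (L[3][0] := 1)
[col 1] pivot 7
  R2 -= 5*R1 → (0, 0, 8, 12)  (L[2][1] := 5)
  R3 -= 7*R1 → (0, 0, 4, 1)  (L[3][1] := 7)

U[1][3] = 1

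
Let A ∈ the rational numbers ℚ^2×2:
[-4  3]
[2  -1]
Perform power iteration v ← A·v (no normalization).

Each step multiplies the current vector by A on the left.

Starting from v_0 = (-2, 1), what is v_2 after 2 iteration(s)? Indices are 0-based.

v_2 = (-59, 27)

v_0 = (-2, 1).
v_1 = A·v_0 = (11, -5).
v_2 = A·v_1 = (-59, 27).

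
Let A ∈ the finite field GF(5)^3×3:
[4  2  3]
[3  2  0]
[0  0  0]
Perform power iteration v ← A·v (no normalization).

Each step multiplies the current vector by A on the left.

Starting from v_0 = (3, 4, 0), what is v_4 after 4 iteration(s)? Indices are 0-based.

v_4 = (1, 2, 0)

v_0 = (3, 4, 0).
v_1 = A·v_0 = (0, 2, 0).
v_2 = A·v_1 = (4, 4, 0).
v_3 = A·v_2 = (4, 0, 0).
v_4 = A·v_3 = (1, 2, 0).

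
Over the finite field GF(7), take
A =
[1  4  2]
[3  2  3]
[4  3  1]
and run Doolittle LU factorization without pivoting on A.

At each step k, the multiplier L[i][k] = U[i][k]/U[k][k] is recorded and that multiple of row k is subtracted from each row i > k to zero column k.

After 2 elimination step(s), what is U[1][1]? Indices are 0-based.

U[1][1] = 4

[col 0] pivot 1
  R1 -= 3*R0 → (0, 4, 4)  (L[1][0] := 3)
  R2 -= 4*R0 → (0, 1, 0)  (L[2][0] := 4)
[col 1] pivot 4
  R2 -= 2*R1 → (0, 0, 6)  (L[2][1] := 2)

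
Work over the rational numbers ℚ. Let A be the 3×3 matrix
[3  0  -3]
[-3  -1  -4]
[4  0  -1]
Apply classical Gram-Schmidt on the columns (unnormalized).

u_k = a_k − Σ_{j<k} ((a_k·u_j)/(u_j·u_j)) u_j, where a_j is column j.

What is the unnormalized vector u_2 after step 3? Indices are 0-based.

u_2 = (-36/25, 0, 27/25)

Step 1: u_0 = a_0 = (3, -3, 4).
Step 2: u_1 = a_1 − (3/34)·u_0 = (-9/34, -25/34, -6/17).
Step 3: u_2 = a_2 − (-1/34)·u_0 − (139/25)·u_1 = (-36/25, 0, 27/25).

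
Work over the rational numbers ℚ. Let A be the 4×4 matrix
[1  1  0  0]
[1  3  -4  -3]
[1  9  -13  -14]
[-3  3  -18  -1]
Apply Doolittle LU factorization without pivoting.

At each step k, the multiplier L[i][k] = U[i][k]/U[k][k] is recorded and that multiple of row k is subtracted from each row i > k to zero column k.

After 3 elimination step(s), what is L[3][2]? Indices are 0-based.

L[3][2] = -2

Step 1: pivot at (0,0) is 1.
  row1 ← row1 − (1)·row0  ⇒  L[1][0]=1, U row1=(0, 2, -4, -3)
  row2 ← row2 − (1)·row0  ⇒  L[2][0]=1, U row2=(0, 8, -13, -14)
  row3 ← row3 − (-3)·row0  ⇒  L[3][0]=-3, U row3=(0, 6, -18, -1)
Step 2: pivot at (1,1) is 2.
  row2 ← row2 − (4)·row1  ⇒  L[2][1]=4, U row2=(0, 0, 3, -2)
  row3 ← row3 − (3)·row1  ⇒  L[3][1]=3, U row3=(0, 0, -6, 8)
Step 3: pivot at (2,2) is 3.
  row3 ← row3 − (-2)·row2  ⇒  L[3][2]=-2, U row3=(0, 0, 0, 4)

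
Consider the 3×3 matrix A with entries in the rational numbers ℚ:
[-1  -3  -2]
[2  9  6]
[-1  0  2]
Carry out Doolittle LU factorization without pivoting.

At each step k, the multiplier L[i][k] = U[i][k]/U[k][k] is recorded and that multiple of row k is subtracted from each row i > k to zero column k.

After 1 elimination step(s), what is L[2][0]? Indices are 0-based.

k=0: U[0][0]=-1
  eliminate (1,0): mult=-2, new row 1: (0, 3, 2); set L[1][0]=-2
  eliminate (2,0): mult=1, new row 2: (0, 3, 4); set L[2][0]=1

L[2][0] = 1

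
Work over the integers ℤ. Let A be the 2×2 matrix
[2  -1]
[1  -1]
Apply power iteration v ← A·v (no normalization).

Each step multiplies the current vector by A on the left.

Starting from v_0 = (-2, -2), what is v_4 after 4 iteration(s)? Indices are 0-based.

v_0 = (-2, -2).
v_1 = A·v_0 = (-2, 0).
v_2 = A·v_1 = (-4, -2).
v_3 = A·v_2 = (-6, -2).
v_4 = A·v_3 = (-10, -4).

v_4 = (-10, -4)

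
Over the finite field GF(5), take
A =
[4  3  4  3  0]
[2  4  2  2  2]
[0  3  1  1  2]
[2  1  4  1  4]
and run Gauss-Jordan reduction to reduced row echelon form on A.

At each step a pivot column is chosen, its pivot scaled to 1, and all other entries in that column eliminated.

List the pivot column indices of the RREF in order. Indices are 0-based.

pivot columns: 0, 1, 2, 3

[1] R0 /= 4  ⇒  (1, 2, 1, 2, 0)
     R1 -= 2·R0  ⇒  (0, 0, 0, 3, 2)
     R3 -= 2·R0  ⇒  (0, 2, 2, 2, 4)
[2] R1 <-> R2
[2] R1 /= 3  ⇒  (0, 1, 2, 2, 4)
     R0 -= 2·R1  ⇒  (1, 0, 2, 3, 2)
     R3 -= 2·R1  ⇒  (0, 0, 3, 3, 1)
[3] R2 <-> R3
[3] R2 /= 3  ⇒  (0, 0, 1, 1, 2)
     R0 -= 2·R2  ⇒  (1, 0, 0, 1, 3)
     R1 -= 2·R2  ⇒  (0, 1, 0, 0, 0)
[4] R3 /= 3  ⇒  (0, 0, 0, 1, 4)
     R0 -= 1·R3  ⇒  (1, 0, 0, 0, 4)
     R2 -= 1·R3  ⇒  (0, 0, 1, 0, 3)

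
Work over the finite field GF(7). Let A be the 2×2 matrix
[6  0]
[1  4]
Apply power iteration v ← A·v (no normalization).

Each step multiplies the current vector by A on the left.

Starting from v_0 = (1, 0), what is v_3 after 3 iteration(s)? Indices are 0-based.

v_3 = (6, 6)

v_0 = (1, 0).
v_1 = A·v_0 = (6, 1).
v_2 = A·v_1 = (1, 3).
v_3 = A·v_2 = (6, 6).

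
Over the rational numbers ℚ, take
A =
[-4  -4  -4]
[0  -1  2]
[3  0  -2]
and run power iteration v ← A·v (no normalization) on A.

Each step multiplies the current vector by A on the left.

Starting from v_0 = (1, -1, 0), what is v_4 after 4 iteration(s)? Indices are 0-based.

v_4 = (-60, -55, 276)

v_0 = (1, -1, 0).
v_1 = A·v_0 = (0, 1, 3).
v_2 = A·v_1 = (-16, 5, -6).
v_3 = A·v_2 = (68, -17, -36).
v_4 = A·v_3 = (-60, -55, 276).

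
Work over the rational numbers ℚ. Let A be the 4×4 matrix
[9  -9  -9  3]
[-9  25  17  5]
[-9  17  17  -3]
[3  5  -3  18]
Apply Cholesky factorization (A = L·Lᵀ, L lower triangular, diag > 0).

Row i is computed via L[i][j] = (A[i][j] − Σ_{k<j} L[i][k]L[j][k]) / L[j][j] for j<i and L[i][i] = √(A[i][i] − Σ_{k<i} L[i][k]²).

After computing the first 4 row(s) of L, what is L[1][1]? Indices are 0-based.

Step 1: L[0][0] = √(9) = 3.
  L[1][0] = (-9) / L[0][0] = -3.
Step 2: L[1][1] = √(16) = 4.
  L[2][0] = (-9) / L[0][0] = -3.
  L[2][1] = (8) / L[1][1] = 2.
Step 3: L[2][2] = √(4) = 2.
  L[3][0] = (3) / L[0][0] = 1.
  L[3][1] = (8) / L[1][1] = 2.
  L[3][2] = (-4) / L[2][2] = -2.
Step 4: L[3][3] = √(9) = 3.

L[1][1] = 4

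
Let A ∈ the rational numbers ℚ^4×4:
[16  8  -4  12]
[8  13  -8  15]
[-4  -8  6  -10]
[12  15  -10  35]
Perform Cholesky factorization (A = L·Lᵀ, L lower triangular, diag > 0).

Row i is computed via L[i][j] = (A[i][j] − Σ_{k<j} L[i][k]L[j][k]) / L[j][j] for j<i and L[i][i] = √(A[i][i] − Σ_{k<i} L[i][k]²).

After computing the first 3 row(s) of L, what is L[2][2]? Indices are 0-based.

Step 1: L[0][0] = √(16) = 4.
  L[1][0] = (8) / L[0][0] = 2.
Step 2: L[1][1] = √(9) = 3.
  L[2][0] = (-4) / L[0][0] = -1.
  L[2][1] = (-6) / L[1][1] = -2.
Step 3: L[2][2] = √(1) = 1.

L[2][2] = 1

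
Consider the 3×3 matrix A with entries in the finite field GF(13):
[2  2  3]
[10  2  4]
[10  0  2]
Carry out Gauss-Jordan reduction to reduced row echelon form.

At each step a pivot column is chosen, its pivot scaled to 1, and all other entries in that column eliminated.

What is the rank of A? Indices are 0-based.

step 1: normalize row 0 (÷2) = (1, 1, 8)
  row 1: subtract 10×row0 = (0, 5, 2)
  row 2: subtract 10×row0 = (0, 3, 0)
step 2: normalize row 1 (÷5) = (0, 1, 3)
  row 0: subtract 1×row1 = (1, 0, 5)
  row 2: subtract 3×row1 = (0, 0, 4)
step 3: normalize row 2 (÷4) = (0, 0, 1)
  row 0: subtract 5×row2 = (1, 0, 0)
  row 1: subtract 3×row2 = (0, 1, 0)

rank = 3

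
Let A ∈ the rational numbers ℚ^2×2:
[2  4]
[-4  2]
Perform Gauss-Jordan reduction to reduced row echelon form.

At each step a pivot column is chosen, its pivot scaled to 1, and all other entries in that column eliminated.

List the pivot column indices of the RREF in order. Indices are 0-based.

[1] R0 /= 2  ⇒  (1, 2)
     R1 -= -4·R0  ⇒  (0, 10)
[2] R1 /= 10  ⇒  (0, 1)
     R0 -= 2·R1  ⇒  (1, 0)

pivot columns: 0, 1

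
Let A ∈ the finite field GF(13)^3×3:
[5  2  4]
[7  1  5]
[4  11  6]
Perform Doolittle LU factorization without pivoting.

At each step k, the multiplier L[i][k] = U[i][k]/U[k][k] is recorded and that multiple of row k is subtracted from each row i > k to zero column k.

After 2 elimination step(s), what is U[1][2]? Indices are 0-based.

k=0: U[0][0]=5
  eliminate (1,0): mult=4, new row 1: (0, 6, 2); set L[1][0]=4
  eliminate (2,0): mult=6, new row 2: (0, 12, 8); set L[2][0]=6
k=1: U[1][1]=6
  eliminate (2,1): mult=2, new row 2: (0, 0, 4); set L[2][1]=2

U[1][2] = 2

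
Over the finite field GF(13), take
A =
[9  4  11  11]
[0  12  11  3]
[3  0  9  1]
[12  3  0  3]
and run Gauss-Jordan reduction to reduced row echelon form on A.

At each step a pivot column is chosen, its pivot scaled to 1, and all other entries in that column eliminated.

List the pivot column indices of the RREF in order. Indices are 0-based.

pivot columns: 0, 1, 2, 3

pivot(0,0)=9: scale R0 → (1, 12, 7, 7)
  clear (2,0): R2 −= (3)R0 → (0, 3, 1, 6)
  clear (3,0): R3 −= (12)R0 → (0, 2, 7, 10)
pivot(1,1)=12: scale R1 → (0, 1, 2, 10)
  clear (0,1): R0 −= (12)R1 → (1, 0, 9, 4)
  clear (2,1): R2 −= (3)R1 → (0, 0, 8, 2)
  clear (3,1): R3 −= (2)R1 → (0, 0, 3, 3)
pivot(2,2)=8: scale R2 → (0, 0, 1, 10)
  clear (0,2): R0 −= (9)R2 → (1, 0, 0, 5)
  clear (1,2): R1 −= (2)R2 → (0, 1, 0, 3)
  clear (3,2): R3 −= (3)R2 → (0, 0, 0, 12)
pivot(3,3)=12: scale R3 → (0, 0, 0, 1)
  clear (0,3): R0 −= (5)R3 → (1, 0, 0, 0)
  clear (1,3): R1 −= (3)R3 → (0, 1, 0, 0)
  clear (2,3): R2 −= (10)R3 → (0, 0, 1, 0)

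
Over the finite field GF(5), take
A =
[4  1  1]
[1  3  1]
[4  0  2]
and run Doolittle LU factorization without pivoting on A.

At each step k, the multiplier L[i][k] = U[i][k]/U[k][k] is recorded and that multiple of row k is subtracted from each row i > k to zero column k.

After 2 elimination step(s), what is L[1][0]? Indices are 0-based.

k=0: U[0][0]=4
  eliminate (1,0): mult=4, new row 1: (0, 4, 2); set L[1][0]=4
  eliminate (2,0): mult=1, new row 2: (0, 4, 1); set L[2][0]=1
k=1: U[1][1]=4
  eliminate (2,1): mult=1, new row 2: (0, 0, 4); set L[2][1]=1

L[1][0] = 4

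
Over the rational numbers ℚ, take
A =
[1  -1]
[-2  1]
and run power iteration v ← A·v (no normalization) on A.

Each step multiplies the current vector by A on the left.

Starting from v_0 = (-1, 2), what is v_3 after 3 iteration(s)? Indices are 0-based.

v_0 = (-1, 2).
v_1 = A·v_0 = (-3, 4).
v_2 = A·v_1 = (-7, 10).
v_3 = A·v_2 = (-17, 24).

v_3 = (-17, 24)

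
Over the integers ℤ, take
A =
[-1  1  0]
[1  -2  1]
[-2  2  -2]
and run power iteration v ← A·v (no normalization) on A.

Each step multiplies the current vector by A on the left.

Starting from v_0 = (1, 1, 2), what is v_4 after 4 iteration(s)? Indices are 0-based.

v_4 = (30, -87, 128)

v_0 = (1, 1, 2).
v_1 = A·v_0 = (0, 1, -4).
v_2 = A·v_1 = (1, -6, 10).
v_3 = A·v_2 = (-7, 23, -34).
v_4 = A·v_3 = (30, -87, 128).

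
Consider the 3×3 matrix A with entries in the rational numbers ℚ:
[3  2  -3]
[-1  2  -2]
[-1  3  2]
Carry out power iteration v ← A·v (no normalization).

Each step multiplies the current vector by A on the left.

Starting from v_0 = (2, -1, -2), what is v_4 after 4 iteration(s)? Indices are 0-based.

v_0 = (2, -1, -2).
v_1 = A·v_0 = (10, 0, -9).
v_2 = A·v_1 = (57, 8, -28).
v_3 = A·v_2 = (271, 15, -89).
v_4 = A·v_3 = (1110, -63, -404).

v_4 = (1110, -63, -404)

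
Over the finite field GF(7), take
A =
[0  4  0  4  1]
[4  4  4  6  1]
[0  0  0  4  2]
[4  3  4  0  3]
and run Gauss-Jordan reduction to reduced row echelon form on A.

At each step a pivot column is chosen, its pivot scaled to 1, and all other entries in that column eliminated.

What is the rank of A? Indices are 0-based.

rank = 4

pivot(0,0): swap R0↔R1
pivot(0,0)=4: scale R0 → (1, 1, 1, 5, 2)
  clear (3,0): R3 −= (4)R0 → (0, 6, 0, 1, 2)
pivot(1,1)=4: scale R1 → (0, 1, 0, 1, 2)
  clear (0,1): R0 −= (1)R1 → (1, 0, 1, 4, 0)
  clear (3,1): R3 −= (6)R1 → (0, 0, 0, 2, 4)
col 2: no nonzero at/below row 2; advance.
pivot(2,3)=4: scale R2 → (0, 0, 0, 1, 4)
  clear (0,3): R0 −= (4)R2 → (1, 0, 1, 0, 5)
  clear (1,3): R1 −= (1)R2 → (0, 1, 0, 0, 5)
  clear (3,3): R3 −= (2)R2 → (0, 0, 0, 0, 3)
pivot(3,4)=3: scale R3 → (0, 0, 0, 0, 1)
  clear (0,4): R0 −= (5)R3 → (1, 0, 1, 0, 0)
  clear (1,4): R1 −= (5)R3 → (0, 1, 0, 0, 0)
  clear (2,4): R2 −= (4)R3 → (0, 0, 0, 1, 0)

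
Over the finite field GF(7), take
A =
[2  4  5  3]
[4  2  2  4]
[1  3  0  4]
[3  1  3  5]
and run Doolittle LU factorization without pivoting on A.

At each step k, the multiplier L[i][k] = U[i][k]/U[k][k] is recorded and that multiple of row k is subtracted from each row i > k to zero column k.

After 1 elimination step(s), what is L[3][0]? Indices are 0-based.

[col 0] pivot 2
  R1 -= 2*R0 → (0, 1, 6, 5)  (L[1][0] := 2)
  R2 -= 4*R0 → (0, 1, 1, 6)  (L[2][0] := 4)
  R3 -= 5*R0 → (0, 2, 6, 4)  (L[3][0] := 5)

L[3][0] = 5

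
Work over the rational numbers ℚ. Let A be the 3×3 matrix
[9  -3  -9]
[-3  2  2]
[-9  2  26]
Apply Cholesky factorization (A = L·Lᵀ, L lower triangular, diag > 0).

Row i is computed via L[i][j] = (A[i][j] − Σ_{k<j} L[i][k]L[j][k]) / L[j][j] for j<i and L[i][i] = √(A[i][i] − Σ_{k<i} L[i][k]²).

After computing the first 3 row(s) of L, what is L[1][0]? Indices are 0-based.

Step 1: L[0][0] = √(9) = 3.
  L[1][0] = (-3) / L[0][0] = -1.
Step 2: L[1][1] = √(1) = 1.
  L[2][0] = (-9) / L[0][0] = -3.
  L[2][1] = (-1) / L[1][1] = -1.
Step 3: L[2][2] = √(16) = 4.

L[1][0] = -1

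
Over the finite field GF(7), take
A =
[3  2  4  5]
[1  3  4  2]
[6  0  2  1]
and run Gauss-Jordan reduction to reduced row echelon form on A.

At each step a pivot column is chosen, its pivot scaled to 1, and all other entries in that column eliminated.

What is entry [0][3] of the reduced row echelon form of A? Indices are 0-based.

M[0][3] = 1

[1] R0 /= 3  ⇒  (1, 3, 6, 4)
     R1 -= 1·R0  ⇒  (0, 0, 5, 5)
     R2 -= 6·R0  ⇒  (0, 3, 1, 5)
[2] R1 <-> R2
[2] R1 /= 3  ⇒  (0, 1, 5, 4)
     R0 -= 3·R1  ⇒  (1, 0, 5, 6)
[3] R2 /= 5  ⇒  (0, 0, 1, 1)
     R0 -= 5·R2  ⇒  (1, 0, 0, 1)
     R1 -= 5·R2  ⇒  (0, 1, 0, 6)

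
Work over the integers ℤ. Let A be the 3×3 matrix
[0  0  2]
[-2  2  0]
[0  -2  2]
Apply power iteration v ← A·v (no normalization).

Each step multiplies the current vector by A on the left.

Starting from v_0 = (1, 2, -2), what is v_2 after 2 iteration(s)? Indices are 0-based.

v_2 = (-16, 12, -20)

v_0 = (1, 2, -2).
v_1 = A·v_0 = (-4, 2, -8).
v_2 = A·v_1 = (-16, 12, -20).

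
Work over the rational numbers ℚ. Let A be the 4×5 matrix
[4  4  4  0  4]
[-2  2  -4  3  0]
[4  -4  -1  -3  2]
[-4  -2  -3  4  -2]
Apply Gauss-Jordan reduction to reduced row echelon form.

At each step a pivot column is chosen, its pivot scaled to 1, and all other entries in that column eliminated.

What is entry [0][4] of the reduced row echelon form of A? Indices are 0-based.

pivot(0,0)=4: scale R0 → (1, 1, 1, 0, 1)
  clear (1,0): R1 −= (-2)R0 → (0, 4, -2, 3, 2)
  clear (2,0): R2 −= (4)R0 → (0, -8, -5, -3, -2)
  clear (3,0): R3 −= (-4)R0 → (0, 2, 1, 4, 2)
pivot(1,1)=4: scale R1 → (0, 1, -1/2, 3/4, 1/2)
  clear (0,1): R0 −= (1)R1 → (1, 0, 3/2, -3/4, 1/2)
  clear (2,1): R2 −= (-8)R1 → (0, 0, -9, 3, 2)
  clear (3,1): R3 −= (2)R1 → (0, 0, 2, 5/2, 1)
pivot(2,2)=-9: scale R2 → (0, 0, 1, -1/3, -2/9)
  clear (0,2): R0 −= (3/2)R2 → (1, 0, 0, -1/4, 5/6)
  clear (1,2): R1 −= (-1/2)R2 → (0, 1, 0, 7/12, 7/18)
  clear (3,2): R3 −= (2)R2 → (0, 0, 0, 19/6, 13/9)
pivot(3,3)=19/6: scale R3 → (0, 0, 0, 1, 26/57)
  clear (0,3): R0 −= (-1/4)R3 → (1, 0, 0, 0, 18/19)
  clear (1,3): R1 −= (7/12)R3 → (0, 1, 0, 0, 7/57)
  clear (2,3): R2 −= (-1/3)R3 → (0, 0, 1, 0, -4/57)

M[0][4] = 18/19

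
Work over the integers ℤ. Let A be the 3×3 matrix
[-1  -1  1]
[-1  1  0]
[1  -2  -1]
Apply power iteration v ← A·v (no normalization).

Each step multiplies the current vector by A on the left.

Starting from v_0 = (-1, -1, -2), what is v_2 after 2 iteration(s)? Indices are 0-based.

v_0 = (-1, -1, -2).
v_1 = A·v_0 = (0, 0, 3).
v_2 = A·v_1 = (3, 0, -3).

v_2 = (3, 0, -3)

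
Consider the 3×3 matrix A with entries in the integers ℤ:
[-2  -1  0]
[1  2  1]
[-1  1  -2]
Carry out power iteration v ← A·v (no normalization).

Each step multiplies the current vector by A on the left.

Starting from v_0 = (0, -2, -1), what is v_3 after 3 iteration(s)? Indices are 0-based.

v_0 = (0, -2, -1).
v_1 = A·v_0 = (2, -5, 0).
v_2 = A·v_1 = (1, -8, -7).
v_3 = A·v_2 = (6, -22, 5).

v_3 = (6, -22, 5)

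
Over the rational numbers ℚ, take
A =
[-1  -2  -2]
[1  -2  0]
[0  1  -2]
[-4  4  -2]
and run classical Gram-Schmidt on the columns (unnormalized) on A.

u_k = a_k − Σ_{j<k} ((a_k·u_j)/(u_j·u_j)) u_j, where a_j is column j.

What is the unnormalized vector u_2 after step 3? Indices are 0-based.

u_2 = (-65/97, -25/97, -220/97, 10/97)

Step 1: u_0 = a_0 = (-1, 1, 0, -4).
Step 2: u_1 = a_1 − (-8/9)·u_0 = (-26/9, -10/9, 1, 4/9).
Step 3: u_2 = a_2 − (5/9)·u_0 − (26/97)·u_1 = (-65/97, -25/97, -220/97, 10/97).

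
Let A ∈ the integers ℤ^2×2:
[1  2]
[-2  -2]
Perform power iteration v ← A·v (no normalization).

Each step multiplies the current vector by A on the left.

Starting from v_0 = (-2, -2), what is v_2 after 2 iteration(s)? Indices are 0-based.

v_2 = (10, -4)

v_0 = (-2, -2).
v_1 = A·v_0 = (-6, 8).
v_2 = A·v_1 = (10, -4).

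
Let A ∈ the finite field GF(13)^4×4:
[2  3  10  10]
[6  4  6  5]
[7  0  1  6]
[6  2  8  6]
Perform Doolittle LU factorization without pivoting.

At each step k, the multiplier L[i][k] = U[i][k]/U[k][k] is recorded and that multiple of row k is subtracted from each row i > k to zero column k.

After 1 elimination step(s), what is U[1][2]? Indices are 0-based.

U[1][2] = 2

[col 0] pivot 2
  R1 -= 3*R0 → (0, 8, 2, 1)  (L[1][0] := 3)
  R2 -= 10*R0 → (0, 9, 5, 10)  (L[2][0] := 10)
  R3 -= 3*R0 → (0, 6, 4, 2)  (L[3][0] := 3)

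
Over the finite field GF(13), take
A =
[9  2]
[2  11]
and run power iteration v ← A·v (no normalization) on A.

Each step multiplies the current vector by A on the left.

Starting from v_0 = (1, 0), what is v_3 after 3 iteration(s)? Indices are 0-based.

v_3 = (0, 12)

v_0 = (1, 0).
v_1 = A·v_0 = (9, 2).
v_2 = A·v_1 = (7, 1).
v_3 = A·v_2 = (0, 12).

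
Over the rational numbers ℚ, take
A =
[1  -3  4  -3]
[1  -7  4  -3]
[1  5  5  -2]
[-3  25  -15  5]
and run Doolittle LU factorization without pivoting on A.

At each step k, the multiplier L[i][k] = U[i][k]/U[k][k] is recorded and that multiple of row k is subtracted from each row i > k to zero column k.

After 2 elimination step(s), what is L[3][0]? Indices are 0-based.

L[3][0] = -3

k=0: U[0][0]=1
  eliminate (1,0): mult=1, new row 1: (0, -4, 0, 0); set L[1][0]=1
  eliminate (2,0): mult=1, new row 2: (0, 8, 1, 1); set L[2][0]=1
  eliminate (3,0): mult=-3, new row 3: (0, 16, -3, -4); set L[3][0]=-3
k=1: U[1][1]=-4
  eliminate (2,1): mult=-2, new row 2: (0, 0, 1, 1); set L[2][1]=-2
  eliminate (3,1): mult=-4, new row 3: (0, 0, -3, -4); set L[3][1]=-4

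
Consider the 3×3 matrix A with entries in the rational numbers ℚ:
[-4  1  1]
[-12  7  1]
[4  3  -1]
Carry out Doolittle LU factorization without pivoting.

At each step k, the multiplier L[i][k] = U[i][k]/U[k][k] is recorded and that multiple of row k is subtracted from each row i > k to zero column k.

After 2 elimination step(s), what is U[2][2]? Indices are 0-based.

Step 1: pivot at (0,0) is -4.
  row1 ← row1 − (3)·row0  ⇒  L[1][0]=3, U row1=(0, 4, -2)
  row2 ← row2 − (-1)·row0  ⇒  L[2][0]=-1, U row2=(0, 4, 0)
Step 2: pivot at (1,1) is 4.
  row2 ← row2 − (1)·row1  ⇒  L[2][1]=1, U row2=(0, 0, 2)

U[2][2] = 2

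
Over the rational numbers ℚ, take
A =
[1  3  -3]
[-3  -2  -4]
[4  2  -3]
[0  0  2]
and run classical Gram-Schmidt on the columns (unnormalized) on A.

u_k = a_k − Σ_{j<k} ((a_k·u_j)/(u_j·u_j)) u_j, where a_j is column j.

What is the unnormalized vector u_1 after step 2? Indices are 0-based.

Step 1: u_0 = a_0 = (1, -3, 4, 0).
Step 2: u_1 = a_1 − (17/26)·u_0 = (61/26, -1/26, -8/13, 0).

u_1 = (61/26, -1/26, -8/13, 0)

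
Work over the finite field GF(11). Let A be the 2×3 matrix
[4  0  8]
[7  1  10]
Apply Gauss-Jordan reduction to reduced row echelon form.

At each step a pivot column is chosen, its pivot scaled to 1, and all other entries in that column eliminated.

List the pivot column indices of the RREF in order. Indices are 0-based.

pivot(0,0)=4: scale R0 → (1, 0, 2)
  clear (1,0): R1 −= (7)R0 → (0, 1, 7)
pivot(1,1)=1: scale R1 → (0, 1, 7)

pivot columns: 0, 1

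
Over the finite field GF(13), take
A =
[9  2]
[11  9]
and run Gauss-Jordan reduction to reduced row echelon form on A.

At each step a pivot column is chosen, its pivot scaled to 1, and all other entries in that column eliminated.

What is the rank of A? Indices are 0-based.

rank = 2

[1] R0 /= 9  ⇒  (1, 6)
     R1 -= 11·R0  ⇒  (0, 8)
[2] R1 /= 8  ⇒  (0, 1)
     R0 -= 6·R1  ⇒  (1, 0)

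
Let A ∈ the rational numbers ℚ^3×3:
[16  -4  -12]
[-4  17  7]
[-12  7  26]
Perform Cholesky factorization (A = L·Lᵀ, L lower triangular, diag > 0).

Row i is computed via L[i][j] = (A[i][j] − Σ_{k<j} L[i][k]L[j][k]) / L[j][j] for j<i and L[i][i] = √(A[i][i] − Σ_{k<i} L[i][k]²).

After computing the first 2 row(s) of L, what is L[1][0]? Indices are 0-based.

Step 1: L[0][0] = √(16) = 4.
  L[1][0] = (-4) / L[0][0] = -1.
Step 2: L[1][1] = √(16) = 4.

L[1][0] = -1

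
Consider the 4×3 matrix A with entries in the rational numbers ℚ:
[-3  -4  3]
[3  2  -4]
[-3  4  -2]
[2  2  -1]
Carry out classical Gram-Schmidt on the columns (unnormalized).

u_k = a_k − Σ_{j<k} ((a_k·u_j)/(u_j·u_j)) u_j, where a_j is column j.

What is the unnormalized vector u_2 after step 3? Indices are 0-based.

Step 1: u_0 = a_0 = (-3, 3, -3, 2).
Step 2: u_1 = a_1 − (10/31)·u_0 = (-94/31, 32/31, 154/31, 42/31).
Step 3: u_2 = a_2 − (-17/31)·u_0 − (-2/3)·u_1 = (-2/3, -5/3, -1/3, 1).

u_2 = (-2/3, -5/3, -1/3, 1)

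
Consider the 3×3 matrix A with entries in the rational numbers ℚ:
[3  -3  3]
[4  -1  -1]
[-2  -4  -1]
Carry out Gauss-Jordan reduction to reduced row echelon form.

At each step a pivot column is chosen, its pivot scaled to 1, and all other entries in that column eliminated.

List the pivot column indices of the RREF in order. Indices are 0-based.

pivot(0,0)=3: scale R0 → (1, -1, 1)
  clear (1,0): R1 −= (4)R0 → (0, 3, -5)
  clear (2,0): R2 −= (-2)R0 → (0, -6, 1)
pivot(1,1)=3: scale R1 → (0, 1, -5/3)
  clear (0,1): R0 −= (-1)R1 → (1, 0, -2/3)
  clear (2,1): R2 −= (-6)R1 → (0, 0, -9)
pivot(2,2)=-9: scale R2 → (0, 0, 1)
  clear (0,2): R0 −= (-2/3)R2 → (1, 0, 0)
  clear (1,2): R1 −= (-5/3)R2 → (0, 1, 0)

pivot columns: 0, 1, 2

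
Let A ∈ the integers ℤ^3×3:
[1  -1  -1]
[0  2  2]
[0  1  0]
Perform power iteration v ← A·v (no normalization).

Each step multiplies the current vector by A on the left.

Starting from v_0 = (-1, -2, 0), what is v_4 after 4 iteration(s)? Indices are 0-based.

v_0 = (-1, -2, 0).
v_1 = A·v_0 = (1, -4, -2).
v_2 = A·v_1 = (7, -12, -4).
v_3 = A·v_2 = (23, -32, -12).
v_4 = A·v_3 = (67, -88, -32).

v_4 = (67, -88, -32)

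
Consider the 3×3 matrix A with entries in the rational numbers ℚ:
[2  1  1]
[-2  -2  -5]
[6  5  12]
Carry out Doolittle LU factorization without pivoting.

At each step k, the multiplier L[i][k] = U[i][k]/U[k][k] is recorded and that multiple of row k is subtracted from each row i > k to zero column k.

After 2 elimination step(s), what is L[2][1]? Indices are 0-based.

L[2][1] = -2

Step 1: pivot at (0,0) is 2.
  row1 ← row1 − (-1)·row0  ⇒  L[1][0]=-1, U row1=(0, -1, -4)
  row2 ← row2 − (3)·row0  ⇒  L[2][0]=3, U row2=(0, 2, 9)
Step 2: pivot at (1,1) is -1.
  row2 ← row2 − (-2)·row1  ⇒  L[2][1]=-2, U row2=(0, 0, 1)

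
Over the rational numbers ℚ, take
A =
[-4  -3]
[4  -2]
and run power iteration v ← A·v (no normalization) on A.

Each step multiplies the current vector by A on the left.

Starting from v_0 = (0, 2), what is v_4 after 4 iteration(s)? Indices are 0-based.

v_0 = (0, 2).
v_1 = A·v_0 = (-6, -4).
v_2 = A·v_1 = (36, -16).
v_3 = A·v_2 = (-96, 176).
v_4 = A·v_3 = (-144, -736).

v_4 = (-144, -736)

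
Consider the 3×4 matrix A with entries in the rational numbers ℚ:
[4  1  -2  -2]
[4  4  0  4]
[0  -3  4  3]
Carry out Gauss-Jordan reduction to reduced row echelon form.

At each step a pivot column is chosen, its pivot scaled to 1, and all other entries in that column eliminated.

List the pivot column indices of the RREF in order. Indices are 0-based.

[1] R0 /= 4  ⇒  (1, 1/4, -1/2, -1/2)
     R1 -= 4·R0  ⇒  (0, 3, 2, 6)
[2] R1 /= 3  ⇒  (0, 1, 2/3, 2)
     R0 -= 1/4·R1  ⇒  (1, 0, -2/3, -1)
     R2 -= -3·R1  ⇒  (0, 0, 6, 9)
[3] R2 /= 6  ⇒  (0, 0, 1, 3/2)
     R0 -= -2/3·R2  ⇒  (1, 0, 0, 0)
     R1 -= 2/3·R2  ⇒  (0, 1, 0, 1)

pivot columns: 0, 1, 2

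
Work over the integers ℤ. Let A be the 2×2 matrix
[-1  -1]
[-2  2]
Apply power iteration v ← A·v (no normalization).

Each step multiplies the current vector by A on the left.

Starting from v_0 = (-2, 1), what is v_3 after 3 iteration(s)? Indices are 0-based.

v_3 = (-3, 34)

v_0 = (-2, 1).
v_1 = A·v_0 = (1, 6).
v_2 = A·v_1 = (-7, 10).
v_3 = A·v_2 = (-3, 34).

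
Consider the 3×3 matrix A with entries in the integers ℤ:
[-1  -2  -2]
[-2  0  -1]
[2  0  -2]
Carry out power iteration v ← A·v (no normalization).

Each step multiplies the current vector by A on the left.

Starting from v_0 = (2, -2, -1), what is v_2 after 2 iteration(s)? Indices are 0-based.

v_2 = (-10, -14, -4)

v_0 = (2, -2, -1).
v_1 = A·v_0 = (4, -3, 6).
v_2 = A·v_1 = (-10, -14, -4).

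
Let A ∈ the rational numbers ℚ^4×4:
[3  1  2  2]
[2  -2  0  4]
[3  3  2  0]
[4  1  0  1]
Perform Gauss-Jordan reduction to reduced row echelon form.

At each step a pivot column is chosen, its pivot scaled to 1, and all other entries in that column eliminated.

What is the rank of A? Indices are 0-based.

[1] R0 /= 3  ⇒  (1, 1/3, 2/3, 2/3)
     R1 -= 2·R0  ⇒  (0, -8/3, -4/3, 8/3)
     R2 -= 3·R0  ⇒  (0, 2, 0, -2)
     R3 -= 4·R0  ⇒  (0, -1/3, -8/3, -5/3)
[2] R1 /= -8/3  ⇒  (0, 1, 1/2, -1)
     R0 -= 1/3·R1  ⇒  (1, 0, 1/2, 1)
     R2 -= 2·R1  ⇒  (0, 0, -1, 0)
     R3 -= -1/3·R1  ⇒  (0, 0, -5/2, -2)
[3] R2 /= -1  ⇒  (0, 0, 1, 0)
     R0 -= 1/2·R2  ⇒  (1, 0, 0, 1)
     R1 -= 1/2·R2  ⇒  (0, 1, 0, -1)
     R3 -= -5/2·R2  ⇒  (0, 0, 0, -2)
[4] R3 /= -2  ⇒  (0, 0, 0, 1)
     R0 -= 1·R3  ⇒  (1, 0, 0, 0)
     R1 -= -1·R3  ⇒  (0, 1, 0, 0)

rank = 4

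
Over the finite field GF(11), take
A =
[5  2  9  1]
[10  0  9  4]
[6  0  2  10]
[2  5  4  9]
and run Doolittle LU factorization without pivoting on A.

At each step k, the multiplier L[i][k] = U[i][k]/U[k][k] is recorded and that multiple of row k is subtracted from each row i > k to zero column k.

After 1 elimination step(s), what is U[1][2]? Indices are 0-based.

k=0: U[0][0]=5
  eliminate (1,0): mult=2, new row 1: (0, 7, 2, 2); set L[1][0]=2
  eliminate (2,0): mult=10, new row 2: (0, 2, 0, 0); set L[2][0]=10
  eliminate (3,0): mult=7, new row 3: (0, 2, 7, 2); set L[3][0]=7

U[1][2] = 2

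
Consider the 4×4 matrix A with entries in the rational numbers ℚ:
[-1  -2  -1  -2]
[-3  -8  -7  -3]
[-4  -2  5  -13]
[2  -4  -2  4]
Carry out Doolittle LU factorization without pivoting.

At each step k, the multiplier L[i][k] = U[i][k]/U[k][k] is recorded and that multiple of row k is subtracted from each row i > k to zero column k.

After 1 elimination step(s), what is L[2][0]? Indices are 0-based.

k=0: U[0][0]=-1
  eliminate (1,0): mult=3, new row 1: (0, -2, -4, 3); set L[1][0]=3
  eliminate (2,0): mult=4, new row 2: (0, 6, 9, -5); set L[2][0]=4
  eliminate (3,0): mult=-2, new row 3: (0, -8, -4, 0); set L[3][0]=-2

L[2][0] = 4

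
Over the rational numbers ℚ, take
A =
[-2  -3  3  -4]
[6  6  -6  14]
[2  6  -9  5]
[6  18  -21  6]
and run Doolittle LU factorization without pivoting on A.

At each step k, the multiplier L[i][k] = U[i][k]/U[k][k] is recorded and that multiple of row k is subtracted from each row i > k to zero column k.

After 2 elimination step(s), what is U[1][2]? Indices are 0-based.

Step 1: pivot at (0,0) is -2.
  row1 ← row1 − (-3)·row0  ⇒  L[1][0]=-3, U row1=(0, -3, 3, 2)
  row2 ← row2 − (-1)·row0  ⇒  L[2][0]=-1, U row2=(0, 3, -6, 1)
  row3 ← row3 − (-3)·row0  ⇒  L[3][0]=-3, U row3=(0, 9, -12, -6)
Step 2: pivot at (1,1) is -3.
  row2 ← row2 − (-1)·row1  ⇒  L[2][1]=-1, U row2=(0, 0, -3, 3)
  row3 ← row3 − (-3)·row1  ⇒  L[3][1]=-3, U row3=(0, 0, -3, 0)

U[1][2] = 3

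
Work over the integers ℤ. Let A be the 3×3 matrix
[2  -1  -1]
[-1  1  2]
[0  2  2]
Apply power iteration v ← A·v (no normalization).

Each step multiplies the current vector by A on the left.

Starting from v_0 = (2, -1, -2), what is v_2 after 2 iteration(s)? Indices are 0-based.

v_2 = (27, -26, -26)

v_0 = (2, -1, -2).
v_1 = A·v_0 = (7, -7, -6).
v_2 = A·v_1 = (27, -26, -26).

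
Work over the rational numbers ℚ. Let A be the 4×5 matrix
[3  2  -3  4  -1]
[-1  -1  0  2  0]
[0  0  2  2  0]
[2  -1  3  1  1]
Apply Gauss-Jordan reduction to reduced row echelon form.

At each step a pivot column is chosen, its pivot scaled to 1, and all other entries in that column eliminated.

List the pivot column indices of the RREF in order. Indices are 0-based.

pivot(0,0)=3: scale R0 → (1, 2/3, -1, 4/3, -1/3)
  clear (1,0): R1 −= (-1)R0 → (0, -1/3, -1, 10/3, -1/3)
  clear (3,0): R3 −= (2)R0 → (0, -7/3, 5, -5/3, 5/3)
pivot(1,1)=-1/3: scale R1 → (0, 1, 3, -10, 1)
  clear (0,1): R0 −= (2/3)R1 → (1, 0, -3, 8, -1)
  clear (3,1): R3 −= (-7/3)R1 → (0, 0, 12, -25, 4)
pivot(2,2)=2: scale R2 → (0, 0, 1, 1, 0)
  clear (0,2): R0 −= (-3)R2 → (1, 0, 0, 11, -1)
  clear (1,2): R1 −= (3)R2 → (0, 1, 0, -13, 1)
  clear (3,2): R3 −= (12)R2 → (0, 0, 0, -37, 4)
pivot(3,3)=-37: scale R3 → (0, 0, 0, 1, -4/37)
  clear (0,3): R0 −= (11)R3 → (1, 0, 0, 0, 7/37)
  clear (1,3): R1 −= (-13)R3 → (0, 1, 0, 0, -15/37)
  clear (2,3): R2 −= (1)R3 → (0, 0, 1, 0, 4/37)

pivot columns: 0, 1, 2, 3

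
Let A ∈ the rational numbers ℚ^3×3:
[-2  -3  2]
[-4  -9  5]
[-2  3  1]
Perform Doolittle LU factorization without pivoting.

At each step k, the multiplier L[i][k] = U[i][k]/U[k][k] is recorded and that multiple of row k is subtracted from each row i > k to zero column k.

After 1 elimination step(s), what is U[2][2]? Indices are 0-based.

k=0: U[0][0]=-2
  eliminate (1,0): mult=2, new row 1: (0, -3, 1); set L[1][0]=2
  eliminate (2,0): mult=1, new row 2: (0, 6, -1); set L[2][0]=1

U[2][2] = -1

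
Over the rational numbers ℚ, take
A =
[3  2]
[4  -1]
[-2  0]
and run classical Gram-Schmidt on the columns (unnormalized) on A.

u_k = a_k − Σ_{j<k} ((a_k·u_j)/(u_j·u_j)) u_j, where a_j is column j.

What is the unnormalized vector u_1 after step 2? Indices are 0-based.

Step 1: u_0 = a_0 = (3, 4, -2).
Step 2: u_1 = a_1 − (2/29)·u_0 = (52/29, -37/29, 4/29).

u_1 = (52/29, -37/29, 4/29)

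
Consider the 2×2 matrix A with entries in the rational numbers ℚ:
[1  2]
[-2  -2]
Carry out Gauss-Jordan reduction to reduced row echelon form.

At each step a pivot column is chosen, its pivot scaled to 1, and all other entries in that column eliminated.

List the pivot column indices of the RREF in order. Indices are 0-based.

pivot columns: 0, 1

pivot(0,0)=1: scale R0 → (1, 2)
  clear (1,0): R1 −= (-2)R0 → (0, 2)
pivot(1,1)=2: scale R1 → (0, 1)
  clear (0,1): R0 −= (2)R1 → (1, 0)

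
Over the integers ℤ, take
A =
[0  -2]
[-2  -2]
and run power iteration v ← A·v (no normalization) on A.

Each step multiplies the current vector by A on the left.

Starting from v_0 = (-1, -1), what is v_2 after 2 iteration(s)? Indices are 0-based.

v_2 = (-8, -12)

v_0 = (-1, -1).
v_1 = A·v_0 = (2, 4).
v_2 = A·v_1 = (-8, -12).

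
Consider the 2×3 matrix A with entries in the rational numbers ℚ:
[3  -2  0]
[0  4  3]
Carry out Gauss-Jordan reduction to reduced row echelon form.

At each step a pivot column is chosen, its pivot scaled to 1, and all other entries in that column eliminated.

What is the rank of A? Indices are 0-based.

pivot(0,0)=3: scale R0 → (1, -2/3, 0)
pivot(1,1)=4: scale R1 → (0, 1, 3/4)
  clear (0,1): R0 −= (-2/3)R1 → (1, 0, 1/2)

rank = 2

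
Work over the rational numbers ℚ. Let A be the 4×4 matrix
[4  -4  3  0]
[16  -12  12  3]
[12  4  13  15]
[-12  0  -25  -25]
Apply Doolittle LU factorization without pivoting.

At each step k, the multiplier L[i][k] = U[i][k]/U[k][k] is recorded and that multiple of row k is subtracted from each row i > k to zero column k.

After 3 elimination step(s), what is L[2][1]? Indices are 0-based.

L[2][1] = 4

k=0: U[0][0]=4
  eliminate (1,0): mult=4, new row 1: (0, 4, 0, 3); set L[1][0]=4
  eliminate (2,0): mult=3, new row 2: (0, 16, 4, 15); set L[2][0]=3
  eliminate (3,0): mult=-3, new row 3: (0, -12, -16, -25); set L[3][0]=-3
k=1: U[1][1]=4
  eliminate (2,1): mult=4, new row 2: (0, 0, 4, 3); set L[2][1]=4
  eliminate (3,1): mult=-3, new row 3: (0, 0, -16, -16); set L[3][1]=-3
k=2: U[2][2]=4
  eliminate (3,2): mult=-4, new row 3: (0, 0, 0, -4); set L[3][2]=-4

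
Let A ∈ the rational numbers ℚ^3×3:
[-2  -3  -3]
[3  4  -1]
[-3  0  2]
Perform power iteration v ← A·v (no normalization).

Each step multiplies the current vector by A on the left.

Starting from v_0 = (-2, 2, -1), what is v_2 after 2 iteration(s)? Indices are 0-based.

v_0 = (-2, 2, -1).
v_1 = A·v_0 = (1, 3, 4).
v_2 = A·v_1 = (-23, 11, 5).

v_2 = (-23, 11, 5)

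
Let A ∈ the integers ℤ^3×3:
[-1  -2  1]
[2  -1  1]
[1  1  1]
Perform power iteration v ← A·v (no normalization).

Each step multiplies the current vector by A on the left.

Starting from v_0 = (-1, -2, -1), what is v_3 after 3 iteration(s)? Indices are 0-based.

v_3 = (-5, -18, -2)

v_0 = (-1, -2, -1).
v_1 = A·v_0 = (4, -1, -4).
v_2 = A·v_1 = (-6, 5, -1).
v_3 = A·v_2 = (-5, -18, -2).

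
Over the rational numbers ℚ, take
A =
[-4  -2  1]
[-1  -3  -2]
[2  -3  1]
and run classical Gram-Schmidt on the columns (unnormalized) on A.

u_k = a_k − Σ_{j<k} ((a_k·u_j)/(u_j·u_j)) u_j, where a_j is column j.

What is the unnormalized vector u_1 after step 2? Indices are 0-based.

u_1 = (-22/21, -58/21, -73/21)

Step 1: u_0 = a_0 = (-4, -1, 2).
Step 2: u_1 = a_1 − (5/21)·u_0 = (-22/21, -58/21, -73/21).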